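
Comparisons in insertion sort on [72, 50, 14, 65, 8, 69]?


Algorithm: insertion sort
Input: [72, 50, 14, 65, 8, 69]
Sorted: [8, 14, 50, 65, 69, 72]

11


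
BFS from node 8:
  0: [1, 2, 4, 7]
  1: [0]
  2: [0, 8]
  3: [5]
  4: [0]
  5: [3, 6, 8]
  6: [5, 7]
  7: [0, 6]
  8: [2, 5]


Visit 8, enqueue [2, 5]
Visit 2, enqueue [0]
Visit 5, enqueue [3, 6]
Visit 0, enqueue [1, 4, 7]
Visit 3, enqueue []
Visit 6, enqueue []
Visit 1, enqueue []
Visit 4, enqueue []
Visit 7, enqueue []

BFS order: [8, 2, 5, 0, 3, 6, 1, 4, 7]


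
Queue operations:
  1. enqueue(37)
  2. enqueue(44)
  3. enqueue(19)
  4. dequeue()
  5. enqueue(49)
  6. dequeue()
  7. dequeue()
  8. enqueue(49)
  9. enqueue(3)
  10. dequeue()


enqueue(37) -> [37]
enqueue(44) -> [37, 44]
enqueue(19) -> [37, 44, 19]
dequeue()->37, [44, 19]
enqueue(49) -> [44, 19, 49]
dequeue()->44, [19, 49]
dequeue()->19, [49]
enqueue(49) -> [49, 49]
enqueue(3) -> [49, 49, 3]
dequeue()->49, [49, 3]

Final queue: [49, 3]


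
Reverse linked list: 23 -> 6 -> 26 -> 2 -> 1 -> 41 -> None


Step 1: curr=23, set curr.next=prev(None) | reversed so far: 23
Step 2: curr=6, set curr.next=prev(23) | reversed so far: 6 -> 23
Step 3: curr=26, set curr.next=prev(6) | reversed so far: 26 -> 6 -> 23
Step 4: curr=2, set curr.next=prev(26) | reversed so far: 2 -> 26 -> 6 -> 23
Step 5: curr=1, set curr.next=prev(2) | reversed so far: 1 -> 2 -> 26 -> 6 -> 23
Step 6: curr=41, set curr.next=prev(1) | reversed so far: 41 -> 1 -> 2 -> 26 -> 6 -> 23

41 -> 1 -> 2 -> 26 -> 6 -> 23 -> None


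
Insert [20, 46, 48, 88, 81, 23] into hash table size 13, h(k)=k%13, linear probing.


Insert 20: h=7 -> slot 7
Insert 46: h=7, 1 probes -> slot 8
Insert 48: h=9 -> slot 9
Insert 88: h=10 -> slot 10
Insert 81: h=3 -> slot 3
Insert 23: h=10, 1 probes -> slot 11

Table: [None, None, None, 81, None, None, None, 20, 46, 48, 88, 23, None]


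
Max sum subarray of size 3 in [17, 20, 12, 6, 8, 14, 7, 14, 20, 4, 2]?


[0:3]: 49
[1:4]: 38
[2:5]: 26
[3:6]: 28
[4:7]: 29
[5:8]: 35
[6:9]: 41
[7:10]: 38
[8:11]: 26

Max: 49 at [0:3]


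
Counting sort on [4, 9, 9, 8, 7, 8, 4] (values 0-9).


Input: [4, 9, 9, 8, 7, 8, 4]
Counts: [0, 0, 0, 0, 2, 0, 0, 1, 2, 2]

Sorted: [4, 4, 7, 8, 8, 9, 9]


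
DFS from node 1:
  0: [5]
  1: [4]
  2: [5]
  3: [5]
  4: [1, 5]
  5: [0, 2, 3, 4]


Visit 1, push [4]
Visit 4, push [5]
Visit 5, push [3, 2, 0]
Visit 0, push []
Visit 2, push []
Visit 3, push []

DFS order: [1, 4, 5, 0, 2, 3]


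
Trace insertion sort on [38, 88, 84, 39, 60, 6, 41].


Initial: [38, 88, 84, 39, 60, 6, 41]
Insert 88: [38, 88, 84, 39, 60, 6, 41]
Insert 84: [38, 84, 88, 39, 60, 6, 41]
Insert 39: [38, 39, 84, 88, 60, 6, 41]
Insert 60: [38, 39, 60, 84, 88, 6, 41]
Insert 6: [6, 38, 39, 60, 84, 88, 41]
Insert 41: [6, 38, 39, 41, 60, 84, 88]

Sorted: [6, 38, 39, 41, 60, 84, 88]


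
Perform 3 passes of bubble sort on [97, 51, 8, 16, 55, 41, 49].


Initial: [97, 51, 8, 16, 55, 41, 49]
Pass 1: [51, 8, 16, 55, 41, 49, 97] (6 swaps)
Pass 2: [8, 16, 51, 41, 49, 55, 97] (4 swaps)
Pass 3: [8, 16, 41, 49, 51, 55, 97] (2 swaps)

After 3 passes: [8, 16, 41, 49, 51, 55, 97]


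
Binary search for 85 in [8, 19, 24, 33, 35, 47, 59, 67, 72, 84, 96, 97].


Step 1: lo=0, hi=11, mid=5, val=47
Step 2: lo=6, hi=11, mid=8, val=72
Step 3: lo=9, hi=11, mid=10, val=96
Step 4: lo=9, hi=9, mid=9, val=84

Not found


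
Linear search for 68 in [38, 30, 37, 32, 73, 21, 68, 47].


i=0: 38!=68
i=1: 30!=68
i=2: 37!=68
i=3: 32!=68
i=4: 73!=68
i=5: 21!=68
i=6: 68==68 found!

Found at 6, 7 comps


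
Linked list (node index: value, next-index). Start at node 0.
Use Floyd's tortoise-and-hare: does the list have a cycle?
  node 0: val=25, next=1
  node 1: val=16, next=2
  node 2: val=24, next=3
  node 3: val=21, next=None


Floyd's tortoise (slow, +1) and hare (fast, +2):
  init: slow=0, fast=0
  step 1: slow=1, fast=2
  step 2: fast 2->3->None, no cycle

Cycle: no


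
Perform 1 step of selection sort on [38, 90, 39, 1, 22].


Initial: [38, 90, 39, 1, 22]
Step 1: min=1 at 3
  Swap: [1, 90, 39, 38, 22]

After 1 step: [1, 90, 39, 38, 22]


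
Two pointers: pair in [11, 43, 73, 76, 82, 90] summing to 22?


lo=0(11)+hi=5(90)=101
lo=0(11)+hi=4(82)=93
lo=0(11)+hi=3(76)=87
lo=0(11)+hi=2(73)=84
lo=0(11)+hi=1(43)=54

No pair found


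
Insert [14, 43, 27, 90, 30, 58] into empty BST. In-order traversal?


Insert 14: root
Insert 43: R from 14
Insert 27: R from 14 -> L from 43
Insert 90: R from 14 -> R from 43
Insert 30: R from 14 -> L from 43 -> R from 27
Insert 58: R from 14 -> R from 43 -> L from 90

In-order: [14, 27, 30, 43, 58, 90]


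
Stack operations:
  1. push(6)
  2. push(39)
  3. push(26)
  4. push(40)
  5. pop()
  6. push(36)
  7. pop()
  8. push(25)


push(6) -> [6]
push(39) -> [6, 39]
push(26) -> [6, 39, 26]
push(40) -> [6, 39, 26, 40]
pop()->40, [6, 39, 26]
push(36) -> [6, 39, 26, 36]
pop()->36, [6, 39, 26]
push(25) -> [6, 39, 26, 25]

Final stack: [6, 39, 26, 25]


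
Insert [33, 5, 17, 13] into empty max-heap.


Insert 33: [33]
Insert 5: [33, 5]
Insert 17: [33, 5, 17]
Insert 13: [33, 13, 17, 5]

Final heap: [33, 13, 17, 5]


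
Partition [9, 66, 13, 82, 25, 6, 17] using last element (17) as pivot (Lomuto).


Pivot: 17
  9 <= 17: advance i (no swap)
  13 <= 17: swap -> [9, 13, 66, 82, 25, 6, 17]
  6 <= 17: swap -> [9, 13, 6, 82, 25, 66, 17]
Place pivot at 3: [9, 13, 6, 17, 25, 66, 82]

Partitioned: [9, 13, 6, 17, 25, 66, 82]


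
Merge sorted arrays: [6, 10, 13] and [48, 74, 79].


Take 6 from A
Take 10 from A
Take 13 from A

Merged: [6, 10, 13, 48, 74, 79]


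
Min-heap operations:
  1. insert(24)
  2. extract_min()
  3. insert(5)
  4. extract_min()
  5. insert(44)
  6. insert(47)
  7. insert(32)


insert(24) -> [24]
extract_min()->24, []
insert(5) -> [5]
extract_min()->5, []
insert(44) -> [44]
insert(47) -> [44, 47]
insert(32) -> [32, 47, 44]

Final heap: [32, 47, 44]


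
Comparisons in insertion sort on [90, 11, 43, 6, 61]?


Algorithm: insertion sort
Input: [90, 11, 43, 6, 61]
Sorted: [6, 11, 43, 61, 90]

8


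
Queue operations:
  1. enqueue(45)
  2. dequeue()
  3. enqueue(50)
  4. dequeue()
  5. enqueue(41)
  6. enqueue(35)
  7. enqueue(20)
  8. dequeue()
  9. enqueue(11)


enqueue(45) -> [45]
dequeue()->45, []
enqueue(50) -> [50]
dequeue()->50, []
enqueue(41) -> [41]
enqueue(35) -> [41, 35]
enqueue(20) -> [41, 35, 20]
dequeue()->41, [35, 20]
enqueue(11) -> [35, 20, 11]

Final queue: [35, 20, 11]


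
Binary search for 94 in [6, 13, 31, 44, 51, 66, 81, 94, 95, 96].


Step 1: lo=0, hi=9, mid=4, val=51
Step 2: lo=5, hi=9, mid=7, val=94

Found at index 7


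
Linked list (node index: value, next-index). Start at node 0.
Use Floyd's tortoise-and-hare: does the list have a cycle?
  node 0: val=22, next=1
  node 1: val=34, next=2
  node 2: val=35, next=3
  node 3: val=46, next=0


Floyd's tortoise (slow, +1) and hare (fast, +2):
  init: slow=0, fast=0
  step 1: slow=1, fast=2
  step 2: slow=2, fast=0
  step 3: slow=3, fast=2
  step 4: slow=0, fast=0
  slow == fast at node 0: cycle detected

Cycle: yes


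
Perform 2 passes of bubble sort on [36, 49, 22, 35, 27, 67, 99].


Initial: [36, 49, 22, 35, 27, 67, 99]
Pass 1: [36, 22, 35, 27, 49, 67, 99] (3 swaps)
Pass 2: [22, 35, 27, 36, 49, 67, 99] (3 swaps)

After 2 passes: [22, 35, 27, 36, 49, 67, 99]


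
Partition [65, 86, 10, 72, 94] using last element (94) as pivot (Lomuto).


Pivot: 94
  65 <= 94: advance i (no swap)
  86 <= 94: advance i (no swap)
  10 <= 94: advance i (no swap)
  72 <= 94: advance i (no swap)
Place pivot at 4: [65, 86, 10, 72, 94]

Partitioned: [65, 86, 10, 72, 94]


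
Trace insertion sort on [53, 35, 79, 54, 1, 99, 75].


Initial: [53, 35, 79, 54, 1, 99, 75]
Insert 35: [35, 53, 79, 54, 1, 99, 75]
Insert 79: [35, 53, 79, 54, 1, 99, 75]
Insert 54: [35, 53, 54, 79, 1, 99, 75]
Insert 1: [1, 35, 53, 54, 79, 99, 75]
Insert 99: [1, 35, 53, 54, 79, 99, 75]
Insert 75: [1, 35, 53, 54, 75, 79, 99]

Sorted: [1, 35, 53, 54, 75, 79, 99]


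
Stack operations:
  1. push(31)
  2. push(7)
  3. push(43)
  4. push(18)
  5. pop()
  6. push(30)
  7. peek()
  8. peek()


push(31) -> [31]
push(7) -> [31, 7]
push(43) -> [31, 7, 43]
push(18) -> [31, 7, 43, 18]
pop()->18, [31, 7, 43]
push(30) -> [31, 7, 43, 30]
peek()->30
peek()->30

Final stack: [31, 7, 43, 30]


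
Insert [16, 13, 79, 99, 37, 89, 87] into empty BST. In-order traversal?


Insert 16: root
Insert 13: L from 16
Insert 79: R from 16
Insert 99: R from 16 -> R from 79
Insert 37: R from 16 -> L from 79
Insert 89: R from 16 -> R from 79 -> L from 99
Insert 87: R from 16 -> R from 79 -> L from 99 -> L from 89

In-order: [13, 16, 37, 79, 87, 89, 99]


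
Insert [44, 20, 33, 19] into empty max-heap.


Insert 44: [44]
Insert 20: [44, 20]
Insert 33: [44, 20, 33]
Insert 19: [44, 20, 33, 19]

Final heap: [44, 20, 33, 19]


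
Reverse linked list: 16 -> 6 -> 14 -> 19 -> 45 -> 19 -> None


Step 1: curr=16, set curr.next=prev(None) | reversed so far: 16
Step 2: curr=6, set curr.next=prev(16) | reversed so far: 6 -> 16
Step 3: curr=14, set curr.next=prev(6) | reversed so far: 14 -> 6 -> 16
Step 4: curr=19, set curr.next=prev(14) | reversed so far: 19 -> 14 -> 6 -> 16
Step 5: curr=45, set curr.next=prev(19) | reversed so far: 45 -> 19 -> 14 -> 6 -> 16
Step 6: curr=19, set curr.next=prev(45) | reversed so far: 19 -> 45 -> 19 -> 14 -> 6 -> 16

19 -> 45 -> 19 -> 14 -> 6 -> 16 -> None


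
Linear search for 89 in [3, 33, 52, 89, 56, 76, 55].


i=0: 3!=89
i=1: 33!=89
i=2: 52!=89
i=3: 89==89 found!

Found at 3, 4 comps


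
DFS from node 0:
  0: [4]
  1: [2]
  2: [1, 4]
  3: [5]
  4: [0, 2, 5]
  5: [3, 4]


Visit 0, push [4]
Visit 4, push [5, 2]
Visit 2, push [1]
Visit 1, push []
Visit 5, push [3]
Visit 3, push []

DFS order: [0, 4, 2, 1, 5, 3]


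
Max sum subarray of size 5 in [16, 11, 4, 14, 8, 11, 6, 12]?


[0:5]: 53
[1:6]: 48
[2:7]: 43
[3:8]: 51

Max: 53 at [0:5]


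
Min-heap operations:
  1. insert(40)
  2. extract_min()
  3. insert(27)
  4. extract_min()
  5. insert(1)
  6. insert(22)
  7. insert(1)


insert(40) -> [40]
extract_min()->40, []
insert(27) -> [27]
extract_min()->27, []
insert(1) -> [1]
insert(22) -> [1, 22]
insert(1) -> [1, 22, 1]

Final heap: [1, 22, 1]


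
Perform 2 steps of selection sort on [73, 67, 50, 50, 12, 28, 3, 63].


Initial: [73, 67, 50, 50, 12, 28, 3, 63]
Step 1: min=3 at 6
  Swap: [3, 67, 50, 50, 12, 28, 73, 63]
Step 2: min=12 at 4
  Swap: [3, 12, 50, 50, 67, 28, 73, 63]

After 2 steps: [3, 12, 50, 50, 67, 28, 73, 63]


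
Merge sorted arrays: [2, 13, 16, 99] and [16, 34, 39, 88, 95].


Take 2 from A
Take 13 from A
Take 16 from A
Take 16 from B
Take 34 from B
Take 39 from B
Take 88 from B
Take 95 from B

Merged: [2, 13, 16, 16, 34, 39, 88, 95, 99]


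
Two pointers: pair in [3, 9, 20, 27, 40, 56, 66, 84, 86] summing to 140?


lo=0(3)+hi=8(86)=89
lo=1(9)+hi=8(86)=95
lo=2(20)+hi=8(86)=106
lo=3(27)+hi=8(86)=113
lo=4(40)+hi=8(86)=126
lo=5(56)+hi=8(86)=142
lo=5(56)+hi=7(84)=140

Yes: 56+84=140


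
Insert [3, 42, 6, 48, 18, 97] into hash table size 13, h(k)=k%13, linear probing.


Insert 3: h=3 -> slot 3
Insert 42: h=3, 1 probes -> slot 4
Insert 6: h=6 -> slot 6
Insert 48: h=9 -> slot 9
Insert 18: h=5 -> slot 5
Insert 97: h=6, 1 probes -> slot 7

Table: [None, None, None, 3, 42, 18, 6, 97, None, 48, None, None, None]


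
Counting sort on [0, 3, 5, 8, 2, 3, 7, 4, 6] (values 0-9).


Input: [0, 3, 5, 8, 2, 3, 7, 4, 6]
Counts: [1, 0, 1, 2, 1, 1, 1, 1, 1, 0]

Sorted: [0, 2, 3, 3, 4, 5, 6, 7, 8]


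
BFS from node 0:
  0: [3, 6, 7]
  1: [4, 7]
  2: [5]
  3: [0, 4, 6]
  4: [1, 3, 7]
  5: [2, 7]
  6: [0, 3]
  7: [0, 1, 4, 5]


Visit 0, enqueue [3, 6, 7]
Visit 3, enqueue [4]
Visit 6, enqueue []
Visit 7, enqueue [1, 5]
Visit 4, enqueue []
Visit 1, enqueue []
Visit 5, enqueue [2]
Visit 2, enqueue []

BFS order: [0, 3, 6, 7, 4, 1, 5, 2]


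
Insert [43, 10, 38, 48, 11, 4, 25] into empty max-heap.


Insert 43: [43]
Insert 10: [43, 10]
Insert 38: [43, 10, 38]
Insert 48: [48, 43, 38, 10]
Insert 11: [48, 43, 38, 10, 11]
Insert 4: [48, 43, 38, 10, 11, 4]
Insert 25: [48, 43, 38, 10, 11, 4, 25]

Final heap: [48, 43, 38, 10, 11, 4, 25]


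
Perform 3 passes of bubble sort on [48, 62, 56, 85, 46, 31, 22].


Initial: [48, 62, 56, 85, 46, 31, 22]
Pass 1: [48, 56, 62, 46, 31, 22, 85] (4 swaps)
Pass 2: [48, 56, 46, 31, 22, 62, 85] (3 swaps)
Pass 3: [48, 46, 31, 22, 56, 62, 85] (3 swaps)

After 3 passes: [48, 46, 31, 22, 56, 62, 85]


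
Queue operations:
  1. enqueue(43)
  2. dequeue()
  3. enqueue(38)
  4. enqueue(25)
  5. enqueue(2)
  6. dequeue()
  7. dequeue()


enqueue(43) -> [43]
dequeue()->43, []
enqueue(38) -> [38]
enqueue(25) -> [38, 25]
enqueue(2) -> [38, 25, 2]
dequeue()->38, [25, 2]
dequeue()->25, [2]

Final queue: [2]


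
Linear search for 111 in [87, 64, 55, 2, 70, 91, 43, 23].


i=0: 87!=111
i=1: 64!=111
i=2: 55!=111
i=3: 2!=111
i=4: 70!=111
i=5: 91!=111
i=6: 43!=111
i=7: 23!=111

Not found, 8 comps


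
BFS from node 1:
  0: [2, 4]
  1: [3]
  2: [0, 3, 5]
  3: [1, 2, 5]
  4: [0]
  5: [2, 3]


Visit 1, enqueue [3]
Visit 3, enqueue [2, 5]
Visit 2, enqueue [0]
Visit 5, enqueue []
Visit 0, enqueue [4]
Visit 4, enqueue []

BFS order: [1, 3, 2, 5, 0, 4]


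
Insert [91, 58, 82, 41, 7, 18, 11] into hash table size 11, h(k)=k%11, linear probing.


Insert 91: h=3 -> slot 3
Insert 58: h=3, 1 probes -> slot 4
Insert 82: h=5 -> slot 5
Insert 41: h=8 -> slot 8
Insert 7: h=7 -> slot 7
Insert 18: h=7, 2 probes -> slot 9
Insert 11: h=0 -> slot 0

Table: [11, None, None, 91, 58, 82, None, 7, 41, 18, None]


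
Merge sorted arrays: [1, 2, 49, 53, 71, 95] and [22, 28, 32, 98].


Take 1 from A
Take 2 from A
Take 22 from B
Take 28 from B
Take 32 from B
Take 49 from A
Take 53 from A
Take 71 from A
Take 95 from A

Merged: [1, 2, 22, 28, 32, 49, 53, 71, 95, 98]


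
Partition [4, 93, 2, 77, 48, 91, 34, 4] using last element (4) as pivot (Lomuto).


Pivot: 4
  4 <= 4: advance i (no swap)
  2 <= 4: swap -> [4, 2, 93, 77, 48, 91, 34, 4]
Place pivot at 2: [4, 2, 4, 77, 48, 91, 34, 93]

Partitioned: [4, 2, 4, 77, 48, 91, 34, 93]


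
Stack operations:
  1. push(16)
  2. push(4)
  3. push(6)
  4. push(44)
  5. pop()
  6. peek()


push(16) -> [16]
push(4) -> [16, 4]
push(6) -> [16, 4, 6]
push(44) -> [16, 4, 6, 44]
pop()->44, [16, 4, 6]
peek()->6

Final stack: [16, 4, 6]


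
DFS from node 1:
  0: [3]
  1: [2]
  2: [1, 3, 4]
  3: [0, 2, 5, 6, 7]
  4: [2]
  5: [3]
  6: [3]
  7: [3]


Visit 1, push [2]
Visit 2, push [4, 3]
Visit 3, push [7, 6, 5, 0]
Visit 0, push []
Visit 5, push []
Visit 6, push []
Visit 7, push []
Visit 4, push []

DFS order: [1, 2, 3, 0, 5, 6, 7, 4]


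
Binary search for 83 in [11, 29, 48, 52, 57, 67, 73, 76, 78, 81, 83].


Step 1: lo=0, hi=10, mid=5, val=67
Step 2: lo=6, hi=10, mid=8, val=78
Step 3: lo=9, hi=10, mid=9, val=81
Step 4: lo=10, hi=10, mid=10, val=83

Found at index 10


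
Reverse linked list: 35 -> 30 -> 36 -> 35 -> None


Step 1: curr=35, set curr.next=prev(None) | reversed so far: 35
Step 2: curr=30, set curr.next=prev(35) | reversed so far: 30 -> 35
Step 3: curr=36, set curr.next=prev(30) | reversed so far: 36 -> 30 -> 35
Step 4: curr=35, set curr.next=prev(36) | reversed so far: 35 -> 36 -> 30 -> 35

35 -> 36 -> 30 -> 35 -> None


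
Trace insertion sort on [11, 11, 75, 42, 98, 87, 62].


Initial: [11, 11, 75, 42, 98, 87, 62]
Insert 11: [11, 11, 75, 42, 98, 87, 62]
Insert 75: [11, 11, 75, 42, 98, 87, 62]
Insert 42: [11, 11, 42, 75, 98, 87, 62]
Insert 98: [11, 11, 42, 75, 98, 87, 62]
Insert 87: [11, 11, 42, 75, 87, 98, 62]
Insert 62: [11, 11, 42, 62, 75, 87, 98]

Sorted: [11, 11, 42, 62, 75, 87, 98]


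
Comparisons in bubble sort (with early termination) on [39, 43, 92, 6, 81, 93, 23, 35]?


Algorithm: bubble sort (with early termination)
Input: [39, 43, 92, 6, 81, 93, 23, 35]
Sorted: [6, 23, 35, 39, 43, 81, 92, 93]

27


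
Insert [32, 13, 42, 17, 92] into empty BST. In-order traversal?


Insert 32: root
Insert 13: L from 32
Insert 42: R from 32
Insert 17: L from 32 -> R from 13
Insert 92: R from 32 -> R from 42

In-order: [13, 17, 32, 42, 92]


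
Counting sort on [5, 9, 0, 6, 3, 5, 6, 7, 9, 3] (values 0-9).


Input: [5, 9, 0, 6, 3, 5, 6, 7, 9, 3]
Counts: [1, 0, 0, 2, 0, 2, 2, 1, 0, 2]

Sorted: [0, 3, 3, 5, 5, 6, 6, 7, 9, 9]


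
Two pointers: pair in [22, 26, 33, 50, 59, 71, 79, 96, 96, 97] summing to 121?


lo=0(22)+hi=9(97)=119
lo=1(26)+hi=9(97)=123
lo=1(26)+hi=8(96)=122
lo=1(26)+hi=7(96)=122
lo=1(26)+hi=6(79)=105
lo=2(33)+hi=6(79)=112
lo=3(50)+hi=6(79)=129
lo=3(50)+hi=5(71)=121

Yes: 50+71=121


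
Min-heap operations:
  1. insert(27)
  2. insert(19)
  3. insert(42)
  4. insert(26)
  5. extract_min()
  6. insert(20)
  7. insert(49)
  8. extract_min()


insert(27) -> [27]
insert(19) -> [19, 27]
insert(42) -> [19, 27, 42]
insert(26) -> [19, 26, 42, 27]
extract_min()->19, [26, 27, 42]
insert(20) -> [20, 26, 42, 27]
insert(49) -> [20, 26, 42, 27, 49]
extract_min()->20, [26, 27, 42, 49]

Final heap: [26, 27, 42, 49]


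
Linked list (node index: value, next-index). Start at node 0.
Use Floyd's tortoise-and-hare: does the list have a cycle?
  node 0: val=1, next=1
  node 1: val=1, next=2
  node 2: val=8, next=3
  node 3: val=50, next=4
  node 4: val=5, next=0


Floyd's tortoise (slow, +1) and hare (fast, +2):
  init: slow=0, fast=0
  step 1: slow=1, fast=2
  step 2: slow=2, fast=4
  step 3: slow=3, fast=1
  step 4: slow=4, fast=3
  step 5: slow=0, fast=0
  slow == fast at node 0: cycle detected

Cycle: yes


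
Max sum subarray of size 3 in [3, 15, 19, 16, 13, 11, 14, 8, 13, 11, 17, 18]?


[0:3]: 37
[1:4]: 50
[2:5]: 48
[3:6]: 40
[4:7]: 38
[5:8]: 33
[6:9]: 35
[7:10]: 32
[8:11]: 41
[9:12]: 46

Max: 50 at [1:4]


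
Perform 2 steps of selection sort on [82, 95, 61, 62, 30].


Initial: [82, 95, 61, 62, 30]
Step 1: min=30 at 4
  Swap: [30, 95, 61, 62, 82]
Step 2: min=61 at 2
  Swap: [30, 61, 95, 62, 82]

After 2 steps: [30, 61, 95, 62, 82]


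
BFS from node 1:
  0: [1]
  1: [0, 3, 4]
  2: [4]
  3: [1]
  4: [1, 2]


Visit 1, enqueue [0, 3, 4]
Visit 0, enqueue []
Visit 3, enqueue []
Visit 4, enqueue [2]
Visit 2, enqueue []

BFS order: [1, 0, 3, 4, 2]


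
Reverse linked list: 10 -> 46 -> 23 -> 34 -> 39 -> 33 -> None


Step 1: curr=10, set curr.next=prev(None) | reversed so far: 10
Step 2: curr=46, set curr.next=prev(10) | reversed so far: 46 -> 10
Step 3: curr=23, set curr.next=prev(46) | reversed so far: 23 -> 46 -> 10
Step 4: curr=34, set curr.next=prev(23) | reversed so far: 34 -> 23 -> 46 -> 10
Step 5: curr=39, set curr.next=prev(34) | reversed so far: 39 -> 34 -> 23 -> 46 -> 10
Step 6: curr=33, set curr.next=prev(39) | reversed so far: 33 -> 39 -> 34 -> 23 -> 46 -> 10

33 -> 39 -> 34 -> 23 -> 46 -> 10 -> None


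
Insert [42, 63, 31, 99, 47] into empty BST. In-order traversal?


Insert 42: root
Insert 63: R from 42
Insert 31: L from 42
Insert 99: R from 42 -> R from 63
Insert 47: R from 42 -> L from 63

In-order: [31, 42, 47, 63, 99]


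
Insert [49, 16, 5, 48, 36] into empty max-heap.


Insert 49: [49]
Insert 16: [49, 16]
Insert 5: [49, 16, 5]
Insert 48: [49, 48, 5, 16]
Insert 36: [49, 48, 5, 16, 36]

Final heap: [49, 48, 5, 16, 36]


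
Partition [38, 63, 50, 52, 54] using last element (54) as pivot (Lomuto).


Pivot: 54
  38 <= 54: advance i (no swap)
  50 <= 54: swap -> [38, 50, 63, 52, 54]
  52 <= 54: swap -> [38, 50, 52, 63, 54]
Place pivot at 3: [38, 50, 52, 54, 63]

Partitioned: [38, 50, 52, 54, 63]


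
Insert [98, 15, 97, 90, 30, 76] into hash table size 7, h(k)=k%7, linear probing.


Insert 98: h=0 -> slot 0
Insert 15: h=1 -> slot 1
Insert 97: h=6 -> slot 6
Insert 90: h=6, 3 probes -> slot 2
Insert 30: h=2, 1 probes -> slot 3
Insert 76: h=6, 5 probes -> slot 4

Table: [98, 15, 90, 30, 76, None, 97]


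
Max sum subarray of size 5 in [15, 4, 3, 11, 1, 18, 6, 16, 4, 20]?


[0:5]: 34
[1:6]: 37
[2:7]: 39
[3:8]: 52
[4:9]: 45
[5:10]: 64

Max: 64 at [5:10]


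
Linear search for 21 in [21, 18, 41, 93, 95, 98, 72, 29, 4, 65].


i=0: 21==21 found!

Found at 0, 1 comps


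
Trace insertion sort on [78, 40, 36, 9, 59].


Initial: [78, 40, 36, 9, 59]
Insert 40: [40, 78, 36, 9, 59]
Insert 36: [36, 40, 78, 9, 59]
Insert 9: [9, 36, 40, 78, 59]
Insert 59: [9, 36, 40, 59, 78]

Sorted: [9, 36, 40, 59, 78]


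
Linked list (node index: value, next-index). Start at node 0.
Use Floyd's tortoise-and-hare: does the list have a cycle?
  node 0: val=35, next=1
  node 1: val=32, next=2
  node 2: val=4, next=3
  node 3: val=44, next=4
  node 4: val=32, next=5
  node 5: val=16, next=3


Floyd's tortoise (slow, +1) and hare (fast, +2):
  init: slow=0, fast=0
  step 1: slow=1, fast=2
  step 2: slow=2, fast=4
  step 3: slow=3, fast=3
  slow == fast at node 3: cycle detected

Cycle: yes


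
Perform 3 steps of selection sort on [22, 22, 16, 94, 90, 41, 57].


Initial: [22, 22, 16, 94, 90, 41, 57]
Step 1: min=16 at 2
  Swap: [16, 22, 22, 94, 90, 41, 57]
Step 2: min=22 at 1
  Swap: [16, 22, 22, 94, 90, 41, 57]
Step 3: min=22 at 2
  Swap: [16, 22, 22, 94, 90, 41, 57]

After 3 steps: [16, 22, 22, 94, 90, 41, 57]


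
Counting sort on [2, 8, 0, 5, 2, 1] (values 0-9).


Input: [2, 8, 0, 5, 2, 1]
Counts: [1, 1, 2, 0, 0, 1, 0, 0, 1, 0]

Sorted: [0, 1, 2, 2, 5, 8]


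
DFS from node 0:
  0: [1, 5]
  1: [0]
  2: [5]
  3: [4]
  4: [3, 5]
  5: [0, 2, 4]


Visit 0, push [5, 1]
Visit 1, push []
Visit 5, push [4, 2]
Visit 2, push []
Visit 4, push [3]
Visit 3, push []

DFS order: [0, 1, 5, 2, 4, 3]


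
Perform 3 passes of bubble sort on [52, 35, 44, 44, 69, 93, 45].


Initial: [52, 35, 44, 44, 69, 93, 45]
Pass 1: [35, 44, 44, 52, 69, 45, 93] (4 swaps)
Pass 2: [35, 44, 44, 52, 45, 69, 93] (1 swaps)
Pass 3: [35, 44, 44, 45, 52, 69, 93] (1 swaps)

After 3 passes: [35, 44, 44, 45, 52, 69, 93]


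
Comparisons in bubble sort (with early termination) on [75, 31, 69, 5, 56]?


Algorithm: bubble sort (with early termination)
Input: [75, 31, 69, 5, 56]
Sorted: [5, 31, 56, 69, 75]

10


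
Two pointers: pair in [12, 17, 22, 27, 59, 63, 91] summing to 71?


lo=0(12)+hi=6(91)=103
lo=0(12)+hi=5(63)=75
lo=0(12)+hi=4(59)=71

Yes: 12+59=71


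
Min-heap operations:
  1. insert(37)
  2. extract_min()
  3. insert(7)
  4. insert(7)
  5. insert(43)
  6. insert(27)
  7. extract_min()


insert(37) -> [37]
extract_min()->37, []
insert(7) -> [7]
insert(7) -> [7, 7]
insert(43) -> [7, 7, 43]
insert(27) -> [7, 7, 43, 27]
extract_min()->7, [7, 27, 43]

Final heap: [7, 27, 43]


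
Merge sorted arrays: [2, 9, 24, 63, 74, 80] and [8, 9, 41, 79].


Take 2 from A
Take 8 from B
Take 9 from A
Take 9 from B
Take 24 from A
Take 41 from B
Take 63 from A
Take 74 from A
Take 79 from B

Merged: [2, 8, 9, 9, 24, 41, 63, 74, 79, 80]


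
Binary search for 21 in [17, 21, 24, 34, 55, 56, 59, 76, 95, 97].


Step 1: lo=0, hi=9, mid=4, val=55
Step 2: lo=0, hi=3, mid=1, val=21

Found at index 1


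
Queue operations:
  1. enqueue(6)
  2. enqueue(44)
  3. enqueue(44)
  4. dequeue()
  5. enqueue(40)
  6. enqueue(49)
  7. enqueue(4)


enqueue(6) -> [6]
enqueue(44) -> [6, 44]
enqueue(44) -> [6, 44, 44]
dequeue()->6, [44, 44]
enqueue(40) -> [44, 44, 40]
enqueue(49) -> [44, 44, 40, 49]
enqueue(4) -> [44, 44, 40, 49, 4]

Final queue: [44, 44, 40, 49, 4]


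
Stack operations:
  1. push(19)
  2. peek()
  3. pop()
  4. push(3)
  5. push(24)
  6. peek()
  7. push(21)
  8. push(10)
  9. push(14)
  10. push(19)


push(19) -> [19]
peek()->19
pop()->19, []
push(3) -> [3]
push(24) -> [3, 24]
peek()->24
push(21) -> [3, 24, 21]
push(10) -> [3, 24, 21, 10]
push(14) -> [3, 24, 21, 10, 14]
push(19) -> [3, 24, 21, 10, 14, 19]

Final stack: [3, 24, 21, 10, 14, 19]


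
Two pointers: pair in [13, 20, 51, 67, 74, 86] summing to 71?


lo=0(13)+hi=5(86)=99
lo=0(13)+hi=4(74)=87
lo=0(13)+hi=3(67)=80
lo=0(13)+hi=2(51)=64
lo=1(20)+hi=2(51)=71

Yes: 20+51=71


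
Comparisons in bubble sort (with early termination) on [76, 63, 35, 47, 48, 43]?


Algorithm: bubble sort (with early termination)
Input: [76, 63, 35, 47, 48, 43]
Sorted: [35, 43, 47, 48, 63, 76]

15


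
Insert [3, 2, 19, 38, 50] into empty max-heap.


Insert 3: [3]
Insert 2: [3, 2]
Insert 19: [19, 2, 3]
Insert 38: [38, 19, 3, 2]
Insert 50: [50, 38, 3, 2, 19]

Final heap: [50, 38, 3, 2, 19]


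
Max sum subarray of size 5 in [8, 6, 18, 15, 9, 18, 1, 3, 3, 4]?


[0:5]: 56
[1:6]: 66
[2:7]: 61
[3:8]: 46
[4:9]: 34
[5:10]: 29

Max: 66 at [1:6]


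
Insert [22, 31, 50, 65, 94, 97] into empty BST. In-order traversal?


Insert 22: root
Insert 31: R from 22
Insert 50: R from 22 -> R from 31
Insert 65: R from 22 -> R from 31 -> R from 50
Insert 94: R from 22 -> R from 31 -> R from 50 -> R from 65
Insert 97: R from 22 -> R from 31 -> R from 50 -> R from 65 -> R from 94

In-order: [22, 31, 50, 65, 94, 97]


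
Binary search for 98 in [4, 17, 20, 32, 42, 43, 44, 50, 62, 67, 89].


Step 1: lo=0, hi=10, mid=5, val=43
Step 2: lo=6, hi=10, mid=8, val=62
Step 3: lo=9, hi=10, mid=9, val=67
Step 4: lo=10, hi=10, mid=10, val=89

Not found


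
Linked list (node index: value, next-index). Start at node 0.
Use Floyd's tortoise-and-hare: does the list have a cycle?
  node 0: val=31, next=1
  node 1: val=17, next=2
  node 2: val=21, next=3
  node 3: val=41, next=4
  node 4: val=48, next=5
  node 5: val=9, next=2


Floyd's tortoise (slow, +1) and hare (fast, +2):
  init: slow=0, fast=0
  step 1: slow=1, fast=2
  step 2: slow=2, fast=4
  step 3: slow=3, fast=2
  step 4: slow=4, fast=4
  slow == fast at node 4: cycle detected

Cycle: yes


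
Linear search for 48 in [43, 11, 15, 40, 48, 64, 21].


i=0: 43!=48
i=1: 11!=48
i=2: 15!=48
i=3: 40!=48
i=4: 48==48 found!

Found at 4, 5 comps


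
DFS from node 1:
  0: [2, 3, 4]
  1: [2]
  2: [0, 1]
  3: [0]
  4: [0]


Visit 1, push [2]
Visit 2, push [0]
Visit 0, push [4, 3]
Visit 3, push []
Visit 4, push []

DFS order: [1, 2, 0, 3, 4]


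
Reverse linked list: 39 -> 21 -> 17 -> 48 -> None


Step 1: curr=39, set curr.next=prev(None) | reversed so far: 39
Step 2: curr=21, set curr.next=prev(39) | reversed so far: 21 -> 39
Step 3: curr=17, set curr.next=prev(21) | reversed so far: 17 -> 21 -> 39
Step 4: curr=48, set curr.next=prev(17) | reversed so far: 48 -> 17 -> 21 -> 39

48 -> 17 -> 21 -> 39 -> None


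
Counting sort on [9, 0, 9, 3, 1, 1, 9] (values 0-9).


Input: [9, 0, 9, 3, 1, 1, 9]
Counts: [1, 2, 0, 1, 0, 0, 0, 0, 0, 3]

Sorted: [0, 1, 1, 3, 9, 9, 9]


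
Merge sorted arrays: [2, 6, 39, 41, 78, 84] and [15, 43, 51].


Take 2 from A
Take 6 from A
Take 15 from B
Take 39 from A
Take 41 from A
Take 43 from B
Take 51 from B

Merged: [2, 6, 15, 39, 41, 43, 51, 78, 84]


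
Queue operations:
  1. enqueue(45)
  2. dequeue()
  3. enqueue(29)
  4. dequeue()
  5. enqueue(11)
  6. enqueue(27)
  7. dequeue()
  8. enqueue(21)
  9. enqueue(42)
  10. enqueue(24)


enqueue(45) -> [45]
dequeue()->45, []
enqueue(29) -> [29]
dequeue()->29, []
enqueue(11) -> [11]
enqueue(27) -> [11, 27]
dequeue()->11, [27]
enqueue(21) -> [27, 21]
enqueue(42) -> [27, 21, 42]
enqueue(24) -> [27, 21, 42, 24]

Final queue: [27, 21, 42, 24]


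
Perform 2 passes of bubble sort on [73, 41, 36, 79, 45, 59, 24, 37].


Initial: [73, 41, 36, 79, 45, 59, 24, 37]
Pass 1: [41, 36, 73, 45, 59, 24, 37, 79] (6 swaps)
Pass 2: [36, 41, 45, 59, 24, 37, 73, 79] (5 swaps)

After 2 passes: [36, 41, 45, 59, 24, 37, 73, 79]


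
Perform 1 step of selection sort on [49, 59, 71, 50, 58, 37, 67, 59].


Initial: [49, 59, 71, 50, 58, 37, 67, 59]
Step 1: min=37 at 5
  Swap: [37, 59, 71, 50, 58, 49, 67, 59]

After 1 step: [37, 59, 71, 50, 58, 49, 67, 59]


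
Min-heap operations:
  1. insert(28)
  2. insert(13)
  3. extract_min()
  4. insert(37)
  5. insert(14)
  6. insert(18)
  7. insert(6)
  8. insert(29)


insert(28) -> [28]
insert(13) -> [13, 28]
extract_min()->13, [28]
insert(37) -> [28, 37]
insert(14) -> [14, 37, 28]
insert(18) -> [14, 18, 28, 37]
insert(6) -> [6, 14, 28, 37, 18]
insert(29) -> [6, 14, 28, 37, 18, 29]

Final heap: [6, 14, 28, 37, 18, 29]


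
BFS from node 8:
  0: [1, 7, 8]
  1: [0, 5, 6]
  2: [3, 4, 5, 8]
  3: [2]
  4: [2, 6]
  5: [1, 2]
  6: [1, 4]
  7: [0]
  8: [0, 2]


Visit 8, enqueue [0, 2]
Visit 0, enqueue [1, 7]
Visit 2, enqueue [3, 4, 5]
Visit 1, enqueue [6]
Visit 7, enqueue []
Visit 3, enqueue []
Visit 4, enqueue []
Visit 5, enqueue []
Visit 6, enqueue []

BFS order: [8, 0, 2, 1, 7, 3, 4, 5, 6]


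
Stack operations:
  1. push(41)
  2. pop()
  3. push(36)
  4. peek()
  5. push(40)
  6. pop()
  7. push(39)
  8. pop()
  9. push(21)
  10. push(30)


push(41) -> [41]
pop()->41, []
push(36) -> [36]
peek()->36
push(40) -> [36, 40]
pop()->40, [36]
push(39) -> [36, 39]
pop()->39, [36]
push(21) -> [36, 21]
push(30) -> [36, 21, 30]

Final stack: [36, 21, 30]


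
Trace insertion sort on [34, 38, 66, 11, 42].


Initial: [34, 38, 66, 11, 42]
Insert 38: [34, 38, 66, 11, 42]
Insert 66: [34, 38, 66, 11, 42]
Insert 11: [11, 34, 38, 66, 42]
Insert 42: [11, 34, 38, 42, 66]

Sorted: [11, 34, 38, 42, 66]


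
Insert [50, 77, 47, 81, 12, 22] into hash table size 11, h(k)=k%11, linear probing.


Insert 50: h=6 -> slot 6
Insert 77: h=0 -> slot 0
Insert 47: h=3 -> slot 3
Insert 81: h=4 -> slot 4
Insert 12: h=1 -> slot 1
Insert 22: h=0, 2 probes -> slot 2

Table: [77, 12, 22, 47, 81, None, 50, None, None, None, None]


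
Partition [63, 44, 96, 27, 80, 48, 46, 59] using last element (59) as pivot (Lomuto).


Pivot: 59
  44 <= 59: swap -> [44, 63, 96, 27, 80, 48, 46, 59]
  27 <= 59: swap -> [44, 27, 96, 63, 80, 48, 46, 59]
  48 <= 59: swap -> [44, 27, 48, 63, 80, 96, 46, 59]
  46 <= 59: swap -> [44, 27, 48, 46, 80, 96, 63, 59]
Place pivot at 4: [44, 27, 48, 46, 59, 96, 63, 80]

Partitioned: [44, 27, 48, 46, 59, 96, 63, 80]


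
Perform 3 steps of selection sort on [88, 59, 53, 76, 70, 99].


Initial: [88, 59, 53, 76, 70, 99]
Step 1: min=53 at 2
  Swap: [53, 59, 88, 76, 70, 99]
Step 2: min=59 at 1
  Swap: [53, 59, 88, 76, 70, 99]
Step 3: min=70 at 4
  Swap: [53, 59, 70, 76, 88, 99]

After 3 steps: [53, 59, 70, 76, 88, 99]


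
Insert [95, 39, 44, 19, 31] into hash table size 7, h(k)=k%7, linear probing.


Insert 95: h=4 -> slot 4
Insert 39: h=4, 1 probes -> slot 5
Insert 44: h=2 -> slot 2
Insert 19: h=5, 1 probes -> slot 6
Insert 31: h=3 -> slot 3

Table: [None, None, 44, 31, 95, 39, 19]


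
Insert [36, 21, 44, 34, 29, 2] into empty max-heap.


Insert 36: [36]
Insert 21: [36, 21]
Insert 44: [44, 21, 36]
Insert 34: [44, 34, 36, 21]
Insert 29: [44, 34, 36, 21, 29]
Insert 2: [44, 34, 36, 21, 29, 2]

Final heap: [44, 34, 36, 21, 29, 2]


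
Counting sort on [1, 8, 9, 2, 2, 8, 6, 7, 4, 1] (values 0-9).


Input: [1, 8, 9, 2, 2, 8, 6, 7, 4, 1]
Counts: [0, 2, 2, 0, 1, 0, 1, 1, 2, 1]

Sorted: [1, 1, 2, 2, 4, 6, 7, 8, 8, 9]


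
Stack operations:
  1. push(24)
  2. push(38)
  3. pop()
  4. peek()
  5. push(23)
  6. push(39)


push(24) -> [24]
push(38) -> [24, 38]
pop()->38, [24]
peek()->24
push(23) -> [24, 23]
push(39) -> [24, 23, 39]

Final stack: [24, 23, 39]


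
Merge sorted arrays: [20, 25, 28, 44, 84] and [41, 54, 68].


Take 20 from A
Take 25 from A
Take 28 from A
Take 41 from B
Take 44 from A
Take 54 from B
Take 68 from B

Merged: [20, 25, 28, 41, 44, 54, 68, 84]


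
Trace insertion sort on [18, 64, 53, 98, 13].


Initial: [18, 64, 53, 98, 13]
Insert 64: [18, 64, 53, 98, 13]
Insert 53: [18, 53, 64, 98, 13]
Insert 98: [18, 53, 64, 98, 13]
Insert 13: [13, 18, 53, 64, 98]

Sorted: [13, 18, 53, 64, 98]


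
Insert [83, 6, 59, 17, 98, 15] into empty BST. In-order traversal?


Insert 83: root
Insert 6: L from 83
Insert 59: L from 83 -> R from 6
Insert 17: L from 83 -> R from 6 -> L from 59
Insert 98: R from 83
Insert 15: L from 83 -> R from 6 -> L from 59 -> L from 17

In-order: [6, 15, 17, 59, 83, 98]


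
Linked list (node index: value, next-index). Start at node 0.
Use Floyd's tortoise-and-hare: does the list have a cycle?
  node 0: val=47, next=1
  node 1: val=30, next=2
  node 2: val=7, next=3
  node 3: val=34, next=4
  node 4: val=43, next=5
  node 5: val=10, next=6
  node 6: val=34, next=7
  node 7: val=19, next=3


Floyd's tortoise (slow, +1) and hare (fast, +2):
  init: slow=0, fast=0
  step 1: slow=1, fast=2
  step 2: slow=2, fast=4
  step 3: slow=3, fast=6
  step 4: slow=4, fast=3
  step 5: slow=5, fast=5
  slow == fast at node 5: cycle detected

Cycle: yes


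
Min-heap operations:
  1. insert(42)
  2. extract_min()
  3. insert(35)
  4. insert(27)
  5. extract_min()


insert(42) -> [42]
extract_min()->42, []
insert(35) -> [35]
insert(27) -> [27, 35]
extract_min()->27, [35]

Final heap: [35]


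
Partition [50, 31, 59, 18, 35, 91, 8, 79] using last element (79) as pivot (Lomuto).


Pivot: 79
  50 <= 79: advance i (no swap)
  31 <= 79: advance i (no swap)
  59 <= 79: advance i (no swap)
  18 <= 79: advance i (no swap)
  35 <= 79: advance i (no swap)
  8 <= 79: swap -> [50, 31, 59, 18, 35, 8, 91, 79]
Place pivot at 6: [50, 31, 59, 18, 35, 8, 79, 91]

Partitioned: [50, 31, 59, 18, 35, 8, 79, 91]


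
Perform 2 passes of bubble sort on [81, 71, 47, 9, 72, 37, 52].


Initial: [81, 71, 47, 9, 72, 37, 52]
Pass 1: [71, 47, 9, 72, 37, 52, 81] (6 swaps)
Pass 2: [47, 9, 71, 37, 52, 72, 81] (4 swaps)

After 2 passes: [47, 9, 71, 37, 52, 72, 81]


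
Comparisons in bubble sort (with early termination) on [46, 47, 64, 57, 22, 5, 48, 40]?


Algorithm: bubble sort (with early termination)
Input: [46, 47, 64, 57, 22, 5, 48, 40]
Sorted: [5, 22, 40, 46, 47, 48, 57, 64]

27


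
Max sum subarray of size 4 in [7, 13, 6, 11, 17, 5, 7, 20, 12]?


[0:4]: 37
[1:5]: 47
[2:6]: 39
[3:7]: 40
[4:8]: 49
[5:9]: 44

Max: 49 at [4:8]


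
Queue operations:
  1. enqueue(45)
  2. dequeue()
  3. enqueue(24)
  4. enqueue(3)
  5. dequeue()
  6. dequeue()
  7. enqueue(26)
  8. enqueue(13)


enqueue(45) -> [45]
dequeue()->45, []
enqueue(24) -> [24]
enqueue(3) -> [24, 3]
dequeue()->24, [3]
dequeue()->3, []
enqueue(26) -> [26]
enqueue(13) -> [26, 13]

Final queue: [26, 13]


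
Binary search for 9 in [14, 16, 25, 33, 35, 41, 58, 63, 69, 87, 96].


Step 1: lo=0, hi=10, mid=5, val=41
Step 2: lo=0, hi=4, mid=2, val=25
Step 3: lo=0, hi=1, mid=0, val=14

Not found


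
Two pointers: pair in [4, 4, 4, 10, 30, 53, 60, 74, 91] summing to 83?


lo=0(4)+hi=8(91)=95
lo=0(4)+hi=7(74)=78
lo=1(4)+hi=7(74)=78
lo=2(4)+hi=7(74)=78
lo=3(10)+hi=7(74)=84
lo=3(10)+hi=6(60)=70
lo=4(30)+hi=6(60)=90
lo=4(30)+hi=5(53)=83

Yes: 30+53=83


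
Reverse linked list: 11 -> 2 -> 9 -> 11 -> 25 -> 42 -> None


Step 1: curr=11, set curr.next=prev(None) | reversed so far: 11
Step 2: curr=2, set curr.next=prev(11) | reversed so far: 2 -> 11
Step 3: curr=9, set curr.next=prev(2) | reversed so far: 9 -> 2 -> 11
Step 4: curr=11, set curr.next=prev(9) | reversed so far: 11 -> 9 -> 2 -> 11
Step 5: curr=25, set curr.next=prev(11) | reversed so far: 25 -> 11 -> 9 -> 2 -> 11
Step 6: curr=42, set curr.next=prev(25) | reversed so far: 42 -> 25 -> 11 -> 9 -> 2 -> 11

42 -> 25 -> 11 -> 9 -> 2 -> 11 -> None


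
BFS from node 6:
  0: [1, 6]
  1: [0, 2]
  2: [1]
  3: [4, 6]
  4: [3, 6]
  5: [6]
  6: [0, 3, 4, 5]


Visit 6, enqueue [0, 3, 4, 5]
Visit 0, enqueue [1]
Visit 3, enqueue []
Visit 4, enqueue []
Visit 5, enqueue []
Visit 1, enqueue [2]
Visit 2, enqueue []

BFS order: [6, 0, 3, 4, 5, 1, 2]


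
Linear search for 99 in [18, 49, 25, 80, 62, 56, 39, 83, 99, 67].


i=0: 18!=99
i=1: 49!=99
i=2: 25!=99
i=3: 80!=99
i=4: 62!=99
i=5: 56!=99
i=6: 39!=99
i=7: 83!=99
i=8: 99==99 found!

Found at 8, 9 comps


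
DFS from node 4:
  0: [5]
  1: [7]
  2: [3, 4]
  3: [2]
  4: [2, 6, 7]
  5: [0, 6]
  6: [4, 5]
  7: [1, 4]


Visit 4, push [7, 6, 2]
Visit 2, push [3]
Visit 3, push []
Visit 6, push [5]
Visit 5, push [0]
Visit 0, push []
Visit 7, push [1]
Visit 1, push []

DFS order: [4, 2, 3, 6, 5, 0, 7, 1]


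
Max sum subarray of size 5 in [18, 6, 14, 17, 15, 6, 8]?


[0:5]: 70
[1:6]: 58
[2:7]: 60

Max: 70 at [0:5]


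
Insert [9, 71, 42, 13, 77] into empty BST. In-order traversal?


Insert 9: root
Insert 71: R from 9
Insert 42: R from 9 -> L from 71
Insert 13: R from 9 -> L from 71 -> L from 42
Insert 77: R from 9 -> R from 71

In-order: [9, 13, 42, 71, 77]


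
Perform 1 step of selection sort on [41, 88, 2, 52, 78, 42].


Initial: [41, 88, 2, 52, 78, 42]
Step 1: min=2 at 2
  Swap: [2, 88, 41, 52, 78, 42]

After 1 step: [2, 88, 41, 52, 78, 42]


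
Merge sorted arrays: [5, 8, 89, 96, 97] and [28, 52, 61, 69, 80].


Take 5 from A
Take 8 from A
Take 28 from B
Take 52 from B
Take 61 from B
Take 69 from B
Take 80 from B

Merged: [5, 8, 28, 52, 61, 69, 80, 89, 96, 97]


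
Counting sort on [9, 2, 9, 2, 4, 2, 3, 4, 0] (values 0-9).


Input: [9, 2, 9, 2, 4, 2, 3, 4, 0]
Counts: [1, 0, 3, 1, 2, 0, 0, 0, 0, 2]

Sorted: [0, 2, 2, 2, 3, 4, 4, 9, 9]


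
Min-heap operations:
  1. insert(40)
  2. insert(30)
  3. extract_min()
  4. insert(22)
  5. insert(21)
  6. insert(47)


insert(40) -> [40]
insert(30) -> [30, 40]
extract_min()->30, [40]
insert(22) -> [22, 40]
insert(21) -> [21, 40, 22]
insert(47) -> [21, 40, 22, 47]

Final heap: [21, 40, 22, 47]


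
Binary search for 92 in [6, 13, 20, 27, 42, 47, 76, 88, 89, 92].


Step 1: lo=0, hi=9, mid=4, val=42
Step 2: lo=5, hi=9, mid=7, val=88
Step 3: lo=8, hi=9, mid=8, val=89
Step 4: lo=9, hi=9, mid=9, val=92

Found at index 9


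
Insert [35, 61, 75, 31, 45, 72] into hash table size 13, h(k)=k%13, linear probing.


Insert 35: h=9 -> slot 9
Insert 61: h=9, 1 probes -> slot 10
Insert 75: h=10, 1 probes -> slot 11
Insert 31: h=5 -> slot 5
Insert 45: h=6 -> slot 6
Insert 72: h=7 -> slot 7

Table: [None, None, None, None, None, 31, 45, 72, None, 35, 61, 75, None]


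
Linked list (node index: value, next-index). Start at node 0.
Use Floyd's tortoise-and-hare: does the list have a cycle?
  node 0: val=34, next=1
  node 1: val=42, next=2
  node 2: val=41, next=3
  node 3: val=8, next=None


Floyd's tortoise (slow, +1) and hare (fast, +2):
  init: slow=0, fast=0
  step 1: slow=1, fast=2
  step 2: fast 2->3->None, no cycle

Cycle: no


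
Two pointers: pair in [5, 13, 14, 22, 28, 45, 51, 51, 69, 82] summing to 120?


lo=0(5)+hi=9(82)=87
lo=1(13)+hi=9(82)=95
lo=2(14)+hi=9(82)=96
lo=3(22)+hi=9(82)=104
lo=4(28)+hi=9(82)=110
lo=5(45)+hi=9(82)=127
lo=5(45)+hi=8(69)=114
lo=6(51)+hi=8(69)=120

Yes: 51+69=120


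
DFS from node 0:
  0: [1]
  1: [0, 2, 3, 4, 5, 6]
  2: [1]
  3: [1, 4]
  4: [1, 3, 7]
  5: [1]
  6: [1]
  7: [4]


Visit 0, push [1]
Visit 1, push [6, 5, 4, 3, 2]
Visit 2, push []
Visit 3, push [4]
Visit 4, push [7]
Visit 7, push []
Visit 5, push []
Visit 6, push []

DFS order: [0, 1, 2, 3, 4, 7, 5, 6]


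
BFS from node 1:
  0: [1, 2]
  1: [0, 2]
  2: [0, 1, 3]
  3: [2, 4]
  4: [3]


Visit 1, enqueue [0, 2]
Visit 0, enqueue []
Visit 2, enqueue [3]
Visit 3, enqueue [4]
Visit 4, enqueue []

BFS order: [1, 0, 2, 3, 4]


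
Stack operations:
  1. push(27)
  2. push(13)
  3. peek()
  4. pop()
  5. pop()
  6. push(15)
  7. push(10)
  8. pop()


push(27) -> [27]
push(13) -> [27, 13]
peek()->13
pop()->13, [27]
pop()->27, []
push(15) -> [15]
push(10) -> [15, 10]
pop()->10, [15]

Final stack: [15]


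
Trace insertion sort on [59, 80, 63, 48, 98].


Initial: [59, 80, 63, 48, 98]
Insert 80: [59, 80, 63, 48, 98]
Insert 63: [59, 63, 80, 48, 98]
Insert 48: [48, 59, 63, 80, 98]
Insert 98: [48, 59, 63, 80, 98]

Sorted: [48, 59, 63, 80, 98]


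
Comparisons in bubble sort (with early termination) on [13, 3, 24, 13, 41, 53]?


Algorithm: bubble sort (with early termination)
Input: [13, 3, 24, 13, 41, 53]
Sorted: [3, 13, 13, 24, 41, 53]

9


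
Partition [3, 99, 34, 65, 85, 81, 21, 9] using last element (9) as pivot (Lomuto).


Pivot: 9
  3 <= 9: advance i (no swap)
Place pivot at 1: [3, 9, 34, 65, 85, 81, 21, 99]

Partitioned: [3, 9, 34, 65, 85, 81, 21, 99]
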